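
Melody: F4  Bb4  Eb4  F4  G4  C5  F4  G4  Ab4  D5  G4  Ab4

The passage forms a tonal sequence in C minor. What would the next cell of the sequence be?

Bb4 Eb5 Ab4 Bb4

The 4-note cells begin on F4, G4, Ab4 — each up a 2nd from the last.
So cell 4 is Bb4 Eb5 Ab4 Bb4.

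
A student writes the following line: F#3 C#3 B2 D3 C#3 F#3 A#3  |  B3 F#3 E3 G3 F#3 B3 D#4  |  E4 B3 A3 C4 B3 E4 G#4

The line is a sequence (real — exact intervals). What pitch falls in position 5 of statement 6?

With 7-note cells, note 5 of each statement runs C#3, F#3, B3.
Carrying that up a 4th forward: E4 → A4 → D5.

D5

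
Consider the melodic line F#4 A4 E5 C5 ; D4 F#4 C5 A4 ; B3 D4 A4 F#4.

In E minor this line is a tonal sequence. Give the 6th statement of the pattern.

Unit = 4 notes; the statements start on F#4, D4, B3, moving down a 3rd each time.
Carrying on: G3 → E3 → C3.
Statement 6 starts on C3 and keeps the same diatonic contour: C3 E3 B3 G3.

C3 E3 B3 G3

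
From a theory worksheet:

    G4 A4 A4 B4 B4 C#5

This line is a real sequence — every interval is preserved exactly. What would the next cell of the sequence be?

C#5 D#5

With a 2-note motive the entries are G4, A4, B4, each up a 2nd from the previous.
So cell 4 is C#5 D#5.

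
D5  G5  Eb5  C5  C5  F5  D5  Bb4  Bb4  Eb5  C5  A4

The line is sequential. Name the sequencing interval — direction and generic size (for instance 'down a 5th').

Unit = 4 notes; the statements start on D5, C5, Bb4, moving down a 2nd each time.
From D5 to C5: down a 2nd.

down a 2nd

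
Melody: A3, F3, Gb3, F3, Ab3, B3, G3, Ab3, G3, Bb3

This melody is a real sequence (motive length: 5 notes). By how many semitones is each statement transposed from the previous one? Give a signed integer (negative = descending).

2

With a 5-note motive the entries are A3, B3, each up a 2nd from the previous.
A3 to B3 spans +2 semitones.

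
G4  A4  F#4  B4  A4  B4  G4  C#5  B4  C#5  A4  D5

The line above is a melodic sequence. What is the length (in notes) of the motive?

4

Try groups of 4 (3 cells in 12 notes):
G4 A4 F#4 B4 | A4 B4 G4 C#5 | B4 C#5 A4 D5
Each cell is the previous one up a 2nd — so the unit is 4 notes.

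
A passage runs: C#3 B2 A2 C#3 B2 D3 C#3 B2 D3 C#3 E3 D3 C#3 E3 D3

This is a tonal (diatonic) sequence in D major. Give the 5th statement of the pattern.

Unit = 5 notes; the statements start on C#3, D3, E3, moving up a 2nd each time.
Extending up a 2nd: F#3 → G3.
From G3 the diatonic shape gives G3 F#3 E3 G3 F#3.

G3 F#3 E3 G3 F#3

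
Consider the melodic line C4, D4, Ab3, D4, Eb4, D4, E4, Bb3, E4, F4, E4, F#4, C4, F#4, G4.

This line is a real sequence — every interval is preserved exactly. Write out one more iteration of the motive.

The 5-note cells begin on C4, D4, E4 — each up a 2nd from the last.
From F#4 the exact shape gives F#4 G#4 D4 G#4 A4.

F#4 G#4 D4 G#4 A4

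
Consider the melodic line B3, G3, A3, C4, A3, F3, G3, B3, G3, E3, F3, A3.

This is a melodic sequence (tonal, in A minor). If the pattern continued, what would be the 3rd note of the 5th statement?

With 4-note cells, note 3 of each statement runs A3, G3, F3.
Carrying that down a 2nd forward: E3 → D3.

D3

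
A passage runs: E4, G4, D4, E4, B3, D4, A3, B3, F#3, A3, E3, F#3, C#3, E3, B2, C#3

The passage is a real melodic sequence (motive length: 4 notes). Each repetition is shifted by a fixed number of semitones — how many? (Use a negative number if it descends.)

Unit = 4 notes; the statements start on E4, B3, F#3, C#3, moving down a 4th each time.
Counting half-steps from E4 to B3: -5.

-5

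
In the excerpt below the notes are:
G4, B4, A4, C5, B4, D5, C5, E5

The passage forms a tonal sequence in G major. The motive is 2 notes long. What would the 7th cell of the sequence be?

F#5 A5

Taking 2-note groups, the heads are G4, A4, B4, C5: the pattern moves up a 2nd.
Carrying on: D5 → E5 → F#5.
So cell 7 is F#5 A5.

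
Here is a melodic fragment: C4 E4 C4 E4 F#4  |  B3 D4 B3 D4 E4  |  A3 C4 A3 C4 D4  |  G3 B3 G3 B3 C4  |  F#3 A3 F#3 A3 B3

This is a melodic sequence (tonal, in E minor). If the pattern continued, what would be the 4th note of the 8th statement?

E3

With 5-note cells, note 4 of each statement runs E4, D4, C4, B3, A3.
Extending down a 2nd: G3 → F#3 → E3.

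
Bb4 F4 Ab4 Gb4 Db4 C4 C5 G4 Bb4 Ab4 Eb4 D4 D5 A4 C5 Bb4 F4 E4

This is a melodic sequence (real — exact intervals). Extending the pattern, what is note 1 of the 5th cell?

F#5

Grouping in 6s, the 1st note of each cell is Bb4, C5, D5.
Extending up a 2nd: E5 → F#5.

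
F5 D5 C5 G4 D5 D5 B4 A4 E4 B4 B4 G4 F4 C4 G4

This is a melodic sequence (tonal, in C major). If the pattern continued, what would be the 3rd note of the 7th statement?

With 5-note cells, note 3 of each statement runs C5, A4, F4.
Carrying that down a 3rd forward: D4 → B3 → G3 → E3.

E3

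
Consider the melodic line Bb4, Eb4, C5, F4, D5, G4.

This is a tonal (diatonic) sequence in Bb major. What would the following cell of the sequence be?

The 2-note cells begin on Bb4, C5, D5 — each up a 2nd from the last.
From Eb5 the diatonic shape gives Eb5 A4.

Eb5 A4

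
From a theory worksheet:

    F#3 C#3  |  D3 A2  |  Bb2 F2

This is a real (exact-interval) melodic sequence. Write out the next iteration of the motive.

With a 2-note motive the entries are F#3, D3, Bb2, each down a 3rd from the previous.
So cell 4 is Gb2 Db2.

Gb2 Db2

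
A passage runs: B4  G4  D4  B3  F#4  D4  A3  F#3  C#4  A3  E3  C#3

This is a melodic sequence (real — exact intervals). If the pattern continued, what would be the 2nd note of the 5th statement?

With 4-note cells, note 2 of each statement runs G4, D4, A3.
Carrying that down a 4th forward: E3 → B2.

B2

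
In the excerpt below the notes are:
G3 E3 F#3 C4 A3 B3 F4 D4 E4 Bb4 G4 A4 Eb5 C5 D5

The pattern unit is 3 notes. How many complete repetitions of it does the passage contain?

15 notes in groups of 3 gives 15/3 = 5 statements.
Starts: G3, C4, F4, Bb4, Eb5 — each up a 4th.

5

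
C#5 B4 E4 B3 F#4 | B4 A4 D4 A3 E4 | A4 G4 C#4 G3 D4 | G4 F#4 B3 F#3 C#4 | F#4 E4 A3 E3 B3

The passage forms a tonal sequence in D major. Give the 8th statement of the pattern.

With a 5-note motive the entries are C#5, B4, A4, G4, F#4, each down a 2nd from the previous.
Carrying on: E4 → D4 → C#4.
From C#4 the diatonic shape gives C#4 B3 E3 B2 F#3.

C#4 B3 E3 B2 F#3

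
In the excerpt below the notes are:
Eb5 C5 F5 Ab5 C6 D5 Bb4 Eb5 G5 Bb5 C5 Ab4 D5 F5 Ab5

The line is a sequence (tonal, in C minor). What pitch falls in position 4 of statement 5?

D5

With 5-note cells, note 4 of each statement runs Ab5, G5, F5.
Each moves down a 2nd. Continuing: Eb5 → D5.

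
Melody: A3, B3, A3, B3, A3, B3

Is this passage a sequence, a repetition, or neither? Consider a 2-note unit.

repetition

Each 2-note cell is identical (A3 B3), restated at the same pitch.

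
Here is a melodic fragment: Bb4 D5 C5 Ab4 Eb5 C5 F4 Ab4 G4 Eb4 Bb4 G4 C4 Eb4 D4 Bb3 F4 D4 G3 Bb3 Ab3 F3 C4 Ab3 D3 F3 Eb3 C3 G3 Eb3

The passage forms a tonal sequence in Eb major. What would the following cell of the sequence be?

Ab2 C3 Bb2 G2 D3 Bb2

Taking 6-note groups, the heads are Bb4, F4, C4, G3, D3: the pattern moves down a 4th.
From Ab2 the diatonic shape gives Ab2 C3 Bb2 G2 D3 Bb2.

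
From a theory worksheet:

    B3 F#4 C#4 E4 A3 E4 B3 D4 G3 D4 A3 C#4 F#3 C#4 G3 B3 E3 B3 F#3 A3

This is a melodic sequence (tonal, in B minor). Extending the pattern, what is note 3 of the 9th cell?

Grouping in 4s, the 3rd note of each cell is C#4, B3, A3, G3, F#3.
Each moves down a 2nd. Continuing: E3 → D3 → C#3 → B2.

B2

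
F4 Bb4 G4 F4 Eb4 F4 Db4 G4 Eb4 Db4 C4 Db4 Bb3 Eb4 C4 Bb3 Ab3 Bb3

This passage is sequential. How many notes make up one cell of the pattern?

There are 18 notes; a 6-note unit gives 3 cells:
F4 Bb4 G4 F4 Eb4 F4 | Db4 G4 Eb4 Db4 C4 Db4 | Bb3 Eb4 C4 Bb3 Ab3 Bb3
That's a consistent down a 3rd shift per cell, and no other grouping gives one.

6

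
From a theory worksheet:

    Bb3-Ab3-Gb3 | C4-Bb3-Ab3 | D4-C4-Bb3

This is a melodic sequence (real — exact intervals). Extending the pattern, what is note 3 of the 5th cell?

The unit is 3 notes. Position-3 pitches of the 3 shown cells: Gb3, Ab3, Bb3.
Extending up a 2nd: C4 → D4.

D4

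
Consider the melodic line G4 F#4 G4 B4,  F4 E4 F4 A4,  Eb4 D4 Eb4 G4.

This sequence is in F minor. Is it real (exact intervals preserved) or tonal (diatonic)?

Each cell has the same semitone pattern (-1, 1, 4) — intervals are preserved exactly.
And F#4 lies outside F minor, so the sequence is real rather than tonal.

real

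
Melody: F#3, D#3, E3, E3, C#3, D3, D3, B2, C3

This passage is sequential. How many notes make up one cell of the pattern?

3

There are 9 notes; a 3-note unit gives 3 cells:
F#3 D#3 E3 | E3 C#3 D3 | D3 B2 C3
Each cell is the previous one down a 2nd — so the unit is 3 notes.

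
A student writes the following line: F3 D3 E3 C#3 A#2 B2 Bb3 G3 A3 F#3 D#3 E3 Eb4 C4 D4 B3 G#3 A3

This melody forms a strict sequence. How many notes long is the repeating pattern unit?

Try groups of 6 (3 cells in 18 notes):
F3 D3 E3 C#3 A#2 B2 | Bb3 G3 A3 F#3 D#3 E3 | Eb4 C4 D4 B3 G#3 A3
That's a consistent up a 4th shift per cell, and no other grouping gives one.

6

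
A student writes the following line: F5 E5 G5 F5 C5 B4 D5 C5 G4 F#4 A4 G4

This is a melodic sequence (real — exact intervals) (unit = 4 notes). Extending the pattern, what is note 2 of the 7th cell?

Grouping in 4s, the 2nd note of each cell is E5, B4, F#4.
Carrying that down a 4th forward: C#4 → G#3 → D#3 → A#2.

A#2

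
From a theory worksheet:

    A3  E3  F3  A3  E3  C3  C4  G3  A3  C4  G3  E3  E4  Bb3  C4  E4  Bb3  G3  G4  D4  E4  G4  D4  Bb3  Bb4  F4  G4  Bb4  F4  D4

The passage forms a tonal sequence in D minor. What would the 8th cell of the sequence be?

With a 6-note motive the entries are A3, C4, E4, G4, Bb4, each up a 3rd from the previous.
Continuing the starts: D5 → F5 → A5.
From A5 the diatonic shape gives A5 E5 F5 A5 E5 C5.

A5 E5 F5 A5 E5 C5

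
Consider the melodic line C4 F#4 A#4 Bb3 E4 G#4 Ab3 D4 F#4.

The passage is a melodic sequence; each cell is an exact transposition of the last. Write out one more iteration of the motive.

Gb3 C4 E4

Unit = 3 notes; the statements start on C4, Bb3, Ab3, moving down a 2nd each time.
From Gb3 the exact shape gives Gb3 C4 E4.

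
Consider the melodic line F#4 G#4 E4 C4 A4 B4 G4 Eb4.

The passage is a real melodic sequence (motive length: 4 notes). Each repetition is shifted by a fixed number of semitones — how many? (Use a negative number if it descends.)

3

Unit = 4 notes; the statements start on F#4, A4, moving up a 3rd each time.
F#4 to A4 spans +3 semitones.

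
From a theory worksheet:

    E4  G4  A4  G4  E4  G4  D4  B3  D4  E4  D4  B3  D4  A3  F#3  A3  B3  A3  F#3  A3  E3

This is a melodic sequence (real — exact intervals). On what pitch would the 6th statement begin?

D#2

The 7-note cells begin on E4, B3, F#3 — each down a 4th from the last.
Continuing: C#3 → G#2 → D#2. Statement 6 starts on D#2.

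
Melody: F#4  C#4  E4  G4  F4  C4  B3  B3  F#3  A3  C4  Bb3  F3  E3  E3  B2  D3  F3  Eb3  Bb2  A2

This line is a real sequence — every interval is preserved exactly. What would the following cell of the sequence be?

Taking 7-note groups, the heads are F#4, B3, E3: the pattern moves down a 5th.
Statement 4 starts on A2 and keeps the same exact contour: A2 E2 G2 Bb2 Ab2 Eb2 D2.

A2 E2 G2 Bb2 Ab2 Eb2 D2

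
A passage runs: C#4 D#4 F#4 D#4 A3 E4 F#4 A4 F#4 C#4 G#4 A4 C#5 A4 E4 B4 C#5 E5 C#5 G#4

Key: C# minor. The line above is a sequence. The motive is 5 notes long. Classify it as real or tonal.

tonal

Every note is diatonic to C# minor.
Cell 1 has -6 semitones from note 4 to 5, but cell 2 has -5 — the interval quality changes while the contour stays the same, which is the hallmark of a tonal sequence.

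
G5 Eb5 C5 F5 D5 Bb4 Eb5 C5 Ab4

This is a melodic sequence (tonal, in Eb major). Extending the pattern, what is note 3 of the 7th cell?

D4

With 3-note cells, note 3 of each statement runs C5, Bb4, Ab4.
Each moves down a 2nd. Continuing: G4 → F4 → Eb4 → D4.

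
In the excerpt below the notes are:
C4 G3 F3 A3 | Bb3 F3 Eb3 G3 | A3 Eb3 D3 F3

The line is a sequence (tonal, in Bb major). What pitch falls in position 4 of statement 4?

With 4-note cells, note 4 of each statement runs A3, G3, F3.
One more down a 2nd gives Eb3.

Eb3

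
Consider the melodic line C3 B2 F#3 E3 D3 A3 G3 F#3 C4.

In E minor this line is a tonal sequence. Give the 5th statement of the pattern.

D4 C4 G4

Taking 3-note groups, the heads are C3, E3, G3: the pattern moves up a 3rd.
Continuing the starts: B3 → D4.
From D4 the diatonic shape gives D4 C4 G4.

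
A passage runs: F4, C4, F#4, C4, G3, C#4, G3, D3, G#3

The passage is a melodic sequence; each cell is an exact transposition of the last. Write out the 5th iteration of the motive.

The 3-note cells begin on F4, C4, G3 — each down a 4th from the last.
Continuing the starts: D3 → A2.
From A2 the exact shape gives A2 E2 A#2.

A2 E2 A#2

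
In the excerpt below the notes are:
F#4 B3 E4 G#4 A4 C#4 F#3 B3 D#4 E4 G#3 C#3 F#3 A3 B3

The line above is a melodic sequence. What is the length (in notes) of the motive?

Try groups of 5 (3 cells in 15 notes):
F#4 B3 E4 G#4 A4 | C#4 F#3 B3 D#4 E4 | G#3 C#3 F#3 A3 B3
Each cell is the previous one down a 4th — so the unit is 5 notes.

5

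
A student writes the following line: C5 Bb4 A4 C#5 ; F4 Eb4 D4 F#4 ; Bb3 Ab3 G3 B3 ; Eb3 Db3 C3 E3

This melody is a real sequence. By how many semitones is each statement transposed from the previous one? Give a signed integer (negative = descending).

Taking 4-note groups, the heads are C5, F4, Bb3, Eb3: the pattern moves down a 5th.
C5 to F4 spans -7 semitones.

-7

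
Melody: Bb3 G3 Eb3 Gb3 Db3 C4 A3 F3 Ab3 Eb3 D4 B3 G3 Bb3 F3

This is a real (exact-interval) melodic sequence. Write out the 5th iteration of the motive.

F#4 D#4 B3 D4 A3

Unit = 5 notes; the statements start on Bb3, C4, D4, moving up a 2nd each time.
Extending up a 2nd: E4 → F#4.
Statement 5 starts on F#4 and keeps the same exact contour: F#4 D#4 B3 D4 A3.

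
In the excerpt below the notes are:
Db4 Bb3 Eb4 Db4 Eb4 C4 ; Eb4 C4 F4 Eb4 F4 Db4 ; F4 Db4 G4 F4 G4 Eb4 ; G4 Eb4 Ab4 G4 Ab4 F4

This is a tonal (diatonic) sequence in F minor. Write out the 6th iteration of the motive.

With a 6-note motive the entries are Db4, Eb4, F4, G4, each up a 2nd from the previous.
Carrying on: Ab4 → Bb4.
From Bb4 the diatonic shape gives Bb4 G4 C5 Bb4 C5 Ab4.

Bb4 G4 C5 Bb4 C5 Ab4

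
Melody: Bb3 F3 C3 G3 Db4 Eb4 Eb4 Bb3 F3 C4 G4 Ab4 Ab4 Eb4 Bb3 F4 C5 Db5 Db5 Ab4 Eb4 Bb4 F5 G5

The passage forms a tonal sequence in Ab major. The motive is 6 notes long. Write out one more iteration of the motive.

Taking 6-note groups, the heads are Bb3, Eb4, Ab4, Db5: the pattern moves up a 4th.
Statement 5 starts on G5 and keeps the same diatonic contour: G5 Db5 Ab4 Eb5 Bb5 C6.

G5 Db5 Ab4 Eb5 Bb5 C6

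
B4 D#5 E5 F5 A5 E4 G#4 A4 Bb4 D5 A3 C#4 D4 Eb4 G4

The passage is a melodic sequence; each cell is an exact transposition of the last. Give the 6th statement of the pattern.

C2 E2 F2 Gb2 Bb2

Taking 5-note groups, the heads are B4, E4, A3: the pattern moves down a 5th.
Continuing the starts: D3 → G2 → C2.
From C2 the exact shape gives C2 E2 F2 Gb2 Bb2.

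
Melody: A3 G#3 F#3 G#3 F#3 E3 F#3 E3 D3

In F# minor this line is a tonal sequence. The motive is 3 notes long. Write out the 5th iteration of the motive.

With a 3-note motive the entries are A3, G#3, F#3, each down a 2nd from the previous.
Continuing the starts: E3 → D3.
Statement 5 starts on D3 and keeps the same diatonic contour: D3 C#3 B2.

D3 C#3 B2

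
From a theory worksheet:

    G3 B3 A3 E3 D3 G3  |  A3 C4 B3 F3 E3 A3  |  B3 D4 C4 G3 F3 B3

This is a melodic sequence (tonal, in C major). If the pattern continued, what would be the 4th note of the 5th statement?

The unit is 6 notes. Position-4 pitches of the 3 shown cells: E3, F3, G3.
Carrying that up a 2nd forward: A3 → B3.

B3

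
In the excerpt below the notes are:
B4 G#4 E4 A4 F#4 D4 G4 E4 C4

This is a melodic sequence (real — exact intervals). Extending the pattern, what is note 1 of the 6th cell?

The unit is 3 notes. Position-1 pitches of the 3 shown cells: B4, A4, G4.
Extending down a 2nd: F4 → Eb4 → Db4.

Db4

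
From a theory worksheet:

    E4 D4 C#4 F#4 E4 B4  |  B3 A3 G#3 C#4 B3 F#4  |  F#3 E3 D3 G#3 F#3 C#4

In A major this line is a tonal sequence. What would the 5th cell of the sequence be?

Taking 6-note groups, the heads are E4, B3, F#3: the pattern moves down a 4th.
Extending down a 4th: C#3 → G#2.
From G#2 the diatonic shape gives G#2 F#2 E2 A2 G#2 D3.

G#2 F#2 E2 A2 G#2 D3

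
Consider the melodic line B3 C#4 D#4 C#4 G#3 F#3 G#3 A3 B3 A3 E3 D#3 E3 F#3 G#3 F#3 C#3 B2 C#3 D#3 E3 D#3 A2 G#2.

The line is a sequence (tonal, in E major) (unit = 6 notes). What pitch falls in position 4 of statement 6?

With 6-note cells, note 4 of each statement runs C#4, A3, F#3, D#3.
Carrying that down a 3rd forward: B2 → G#2.

G#2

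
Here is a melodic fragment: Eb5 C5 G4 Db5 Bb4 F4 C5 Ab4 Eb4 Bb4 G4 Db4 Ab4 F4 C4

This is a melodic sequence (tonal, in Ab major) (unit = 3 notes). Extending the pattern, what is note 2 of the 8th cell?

With 3-note cells, note 2 of each statement runs C5, Bb4, Ab4, G4, F4.
Carrying that down a 2nd forward: Eb4 → Db4 → C4.

C4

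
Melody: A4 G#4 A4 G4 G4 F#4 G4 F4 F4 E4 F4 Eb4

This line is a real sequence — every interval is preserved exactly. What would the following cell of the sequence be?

Taking 4-note groups, the heads are A4, G4, F4: the pattern moves down a 2nd.
From Eb4 the exact shape gives Eb4 D4 Eb4 Db4.

Eb4 D4 Eb4 Db4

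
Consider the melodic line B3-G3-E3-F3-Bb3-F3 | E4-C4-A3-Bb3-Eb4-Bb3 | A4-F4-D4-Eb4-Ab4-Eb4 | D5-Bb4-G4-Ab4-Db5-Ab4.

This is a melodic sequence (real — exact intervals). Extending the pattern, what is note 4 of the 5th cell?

Db5

The unit is 6 notes. Position-4 pitches of the 4 shown cells: F3, Bb3, Eb4, Ab4.
From Ab4, up a 4th gives Db5.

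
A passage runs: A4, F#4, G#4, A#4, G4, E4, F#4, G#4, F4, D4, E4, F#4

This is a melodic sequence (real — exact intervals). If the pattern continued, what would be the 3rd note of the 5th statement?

Grouping in 4s, the 3rd note of each cell is G#4, F#4, E4.
Each moves down a 2nd. Continuing: D4 → C4.

C4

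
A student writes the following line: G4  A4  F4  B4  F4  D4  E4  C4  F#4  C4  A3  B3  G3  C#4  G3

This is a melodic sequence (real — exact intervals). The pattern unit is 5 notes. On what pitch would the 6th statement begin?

The 5-note cells begin on G4, D4, A3 — each down a 4th from the last.
Continuing: E3 → B2 → F#2. Statement 6 starts on F#2.

F#2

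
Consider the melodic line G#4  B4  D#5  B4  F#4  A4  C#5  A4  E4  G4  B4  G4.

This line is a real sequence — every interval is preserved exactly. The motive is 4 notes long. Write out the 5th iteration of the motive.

C4 Eb4 G4 Eb4

The 4-note cells begin on G#4, F#4, E4 — each down a 2nd from the last.
Continuing the starts: D4 → C4.
So cell 5 is C4 Eb4 G4 Eb4.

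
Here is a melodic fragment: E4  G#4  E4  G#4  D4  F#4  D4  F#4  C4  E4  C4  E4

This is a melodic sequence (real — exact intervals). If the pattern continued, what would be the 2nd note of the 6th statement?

Grouping in 4s, the 2nd note of each cell is G#4, F#4, E4.
Each moves down a 2nd. Continuing: D4 → C4 → Bb3.

Bb3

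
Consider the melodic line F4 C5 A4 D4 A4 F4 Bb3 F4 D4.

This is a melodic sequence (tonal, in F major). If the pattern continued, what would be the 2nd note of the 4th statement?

D4

The unit is 3 notes. Position-2 pitches of the 3 shown cells: C5, A4, F4.
One more down a 3rd gives D4.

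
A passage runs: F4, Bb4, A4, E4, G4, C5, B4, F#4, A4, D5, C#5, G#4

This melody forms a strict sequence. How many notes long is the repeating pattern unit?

4

There are 12 notes; a 4-note unit gives 3 cells:
F4 Bb4 A4 E4 | G4 C5 B4 F#4 | A4 D5 C#5 G#4
Each cell is the previous one up a 2nd — so the unit is 4 notes.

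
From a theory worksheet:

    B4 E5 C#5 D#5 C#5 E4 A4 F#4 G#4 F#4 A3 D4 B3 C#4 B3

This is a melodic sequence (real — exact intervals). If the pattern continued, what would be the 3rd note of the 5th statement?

A2

Grouping in 5s, the 3rd note of each cell is C#5, F#4, B3.
Carrying that down a 5th forward: E3 → A2.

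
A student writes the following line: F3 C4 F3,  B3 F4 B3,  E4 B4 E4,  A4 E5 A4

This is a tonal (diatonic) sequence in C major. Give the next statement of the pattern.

Unit = 3 notes; the statements start on F3, B3, E4, A4, moving up a 4th each time.
From D5 the diatonic shape gives D5 A5 D5.

D5 A5 D5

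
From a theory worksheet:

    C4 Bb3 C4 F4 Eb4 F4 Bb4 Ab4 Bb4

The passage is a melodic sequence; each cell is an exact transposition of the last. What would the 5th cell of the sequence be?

Ab5 Gb5 Ab5

Unit = 3 notes; the statements start on C4, F4, Bb4, moving up a 4th each time.
Continuing the starts: Eb5 → Ab5.
So cell 5 is Ab5 Gb5 Ab5.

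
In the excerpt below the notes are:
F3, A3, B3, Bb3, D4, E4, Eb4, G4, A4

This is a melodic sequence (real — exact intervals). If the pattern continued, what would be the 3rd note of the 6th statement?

The unit is 3 notes. Position-3 pitches of the 3 shown cells: B3, E4, A4.
Carrying that up a 4th forward: D5 → G5 → C6.

C6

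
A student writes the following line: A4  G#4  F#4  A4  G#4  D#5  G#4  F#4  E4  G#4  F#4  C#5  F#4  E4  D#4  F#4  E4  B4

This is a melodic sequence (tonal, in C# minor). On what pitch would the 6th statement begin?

C#4

With a 6-note motive the entries are A4, G#4, F#4, each down a 2nd from the previous.
Continuing: E4 → D#4 → C#4. Statement 6 starts on C#4.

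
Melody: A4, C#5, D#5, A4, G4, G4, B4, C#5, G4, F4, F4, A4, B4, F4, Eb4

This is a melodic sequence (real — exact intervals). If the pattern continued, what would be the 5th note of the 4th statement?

Db4

The unit is 5 notes. Position-5 pitches of the 3 shown cells: G4, F4, Eb4.
From Eb4, down a 2nd gives Db4.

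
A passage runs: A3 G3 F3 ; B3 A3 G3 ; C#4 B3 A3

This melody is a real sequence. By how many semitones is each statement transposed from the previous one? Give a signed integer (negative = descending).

With a 3-note motive the entries are A3, B3, C#4, each up a 2nd from the previous.
A3→B3 is 59 − 57 = 2 semitones.

2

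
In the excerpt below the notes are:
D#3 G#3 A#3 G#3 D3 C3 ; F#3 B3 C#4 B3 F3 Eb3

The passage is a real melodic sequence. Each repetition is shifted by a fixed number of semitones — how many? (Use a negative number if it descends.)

Taking 6-note groups, the heads are D#3, F#3: the pattern moves up a 3rd.
D#3→F#3 is 54 − 51 = 3 semitones.

3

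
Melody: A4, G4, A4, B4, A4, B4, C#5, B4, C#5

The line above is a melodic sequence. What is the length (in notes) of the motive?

3

There are 9 notes; a 3-note unit gives 3 cells:
A4 G4 A4 | B4 A4 B4 | C#5 B4 C#5
Every group is a transposition up a 2nd of the one before; no shorter unit works.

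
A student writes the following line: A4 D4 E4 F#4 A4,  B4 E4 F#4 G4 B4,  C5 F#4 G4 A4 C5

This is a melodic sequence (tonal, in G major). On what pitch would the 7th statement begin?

G5

The 5-note cells begin on A4, B4, C5 — each up a 2nd from the last.
Continuing: D5 → E5 → F#5 → G5. Statement 7 starts on G5.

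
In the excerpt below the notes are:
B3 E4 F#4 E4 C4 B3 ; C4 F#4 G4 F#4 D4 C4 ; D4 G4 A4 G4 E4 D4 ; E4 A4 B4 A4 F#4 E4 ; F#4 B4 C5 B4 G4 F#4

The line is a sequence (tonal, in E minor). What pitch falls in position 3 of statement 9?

Grouping in 6s, the 3rd note of each cell is F#4, G4, A4, B4, C5.
Carrying that up a 2nd forward: D5 → E5 → F#5 → G5.

G5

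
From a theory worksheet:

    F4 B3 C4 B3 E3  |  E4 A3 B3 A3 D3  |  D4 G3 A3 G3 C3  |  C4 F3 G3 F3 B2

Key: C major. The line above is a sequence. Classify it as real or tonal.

tonal

Every note is diatonic to C major.
Cell 1 has -6 semitones from note 1 to 2, but cell 2 has -7 — the interval quality changes while the contour stays the same, which is the hallmark of a tonal sequence.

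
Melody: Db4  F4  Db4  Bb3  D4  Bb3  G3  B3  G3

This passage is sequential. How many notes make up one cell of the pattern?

3

9 notes total. Splitting into 3 groups of 3:
Db4 F4 Db4 | Bb3 D4 Bb3 | G3 B3 G3
Every group is a transposition down a 3rd of the one before; no shorter unit works.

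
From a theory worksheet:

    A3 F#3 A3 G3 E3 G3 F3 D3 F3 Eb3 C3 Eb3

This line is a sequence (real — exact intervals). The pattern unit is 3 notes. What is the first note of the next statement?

Db3

Taking 3-note groups, the heads are A3, G3, F3, Eb3: the pattern moves down a 2nd.
The next head, down a 2nd from Eb3, is Db3.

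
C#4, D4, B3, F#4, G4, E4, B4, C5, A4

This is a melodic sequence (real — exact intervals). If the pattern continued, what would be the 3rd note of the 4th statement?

The unit is 3 notes. Position-3 pitches of the 3 shown cells: B3, E4, A4.
One more up a 4th gives D5.

D5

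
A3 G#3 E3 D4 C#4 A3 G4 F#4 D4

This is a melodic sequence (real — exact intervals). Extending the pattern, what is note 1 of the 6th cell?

Grouping in 3s, the 1st note of each cell is A3, D4, G4.
Extending up a 4th: C5 → F5 → Bb5.

Bb5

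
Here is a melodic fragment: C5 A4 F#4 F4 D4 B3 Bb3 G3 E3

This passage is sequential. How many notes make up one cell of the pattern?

There are 9 notes; a 3-note unit gives 3 cells:
C5 A4 F#4 | F4 D4 B3 | Bb3 G3 E3
Every group is a transposition down a 5th of the one before; no shorter unit works.

3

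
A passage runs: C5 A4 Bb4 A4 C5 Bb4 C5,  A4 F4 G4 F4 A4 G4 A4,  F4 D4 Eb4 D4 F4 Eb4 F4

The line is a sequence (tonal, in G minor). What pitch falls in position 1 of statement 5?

Bb3

With 7-note cells, note 1 of each statement runs C5, A4, F4.
Carrying that down a 3rd forward: D4 → Bb3.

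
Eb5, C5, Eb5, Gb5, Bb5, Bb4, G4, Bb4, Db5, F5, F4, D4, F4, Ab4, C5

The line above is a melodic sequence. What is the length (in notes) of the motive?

Try groups of 5 (3 cells in 15 notes):
Eb5 C5 Eb5 Gb5 Bb5 | Bb4 G4 Bb4 Db5 F5 | F4 D4 F4 Ab4 C5
Every group is a transposition down a 4th of the one before; no shorter unit works.

5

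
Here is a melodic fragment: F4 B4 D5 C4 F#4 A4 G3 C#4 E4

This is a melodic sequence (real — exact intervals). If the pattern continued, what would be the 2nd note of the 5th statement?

The unit is 3 notes. Position-2 pitches of the 3 shown cells: B4, F#4, C#4.
Extending down a 4th: G#3 → D#3.

D#3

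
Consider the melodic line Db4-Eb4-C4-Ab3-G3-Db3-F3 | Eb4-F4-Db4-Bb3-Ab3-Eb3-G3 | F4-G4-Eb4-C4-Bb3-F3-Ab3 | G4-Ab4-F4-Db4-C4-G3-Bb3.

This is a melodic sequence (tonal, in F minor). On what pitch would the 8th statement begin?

Db5

Unit = 7 notes; the statements start on Db4, Eb4, F4, G4, moving up a 2nd each time.
Extending the heads up a 2nd: Ab4 → Bb4 → C5 → Db5.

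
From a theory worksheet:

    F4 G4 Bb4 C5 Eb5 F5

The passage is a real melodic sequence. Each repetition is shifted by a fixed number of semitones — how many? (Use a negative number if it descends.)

The 2-note cells begin on F4, Bb4, Eb5 — each up a 4th from the last.
Counting half-steps from F4 to Bb4: 5.

5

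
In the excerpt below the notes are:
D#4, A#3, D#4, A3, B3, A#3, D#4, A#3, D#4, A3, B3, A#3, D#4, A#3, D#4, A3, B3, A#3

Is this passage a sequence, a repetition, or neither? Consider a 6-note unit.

repetition

Each 6-note cell is identical (D#4 A#3 D#4 A3 B3 A#3), restated at the same pitch.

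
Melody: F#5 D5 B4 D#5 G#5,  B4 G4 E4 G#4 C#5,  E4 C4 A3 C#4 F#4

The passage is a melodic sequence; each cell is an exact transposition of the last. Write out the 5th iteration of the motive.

The 5-note cells begin on F#5, B4, E4 — each down a 5th from the last.
Extending down a 5th: A3 → D3.
Statement 5 starts on D3 and keeps the same exact contour: D3 Bb2 G2 B2 E3.

D3 Bb2 G2 B2 E3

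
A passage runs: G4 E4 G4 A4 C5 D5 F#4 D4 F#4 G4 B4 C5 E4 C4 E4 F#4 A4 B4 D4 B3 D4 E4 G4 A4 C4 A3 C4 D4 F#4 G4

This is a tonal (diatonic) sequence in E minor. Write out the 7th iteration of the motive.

A3 F#3 A3 B3 D4 E4

Unit = 6 notes; the statements start on G4, F#4, E4, D4, C4, moving down a 2nd each time.
Continuing the starts: B3 → A3.
From A3 the diatonic shape gives A3 F#3 A3 B3 D4 E4.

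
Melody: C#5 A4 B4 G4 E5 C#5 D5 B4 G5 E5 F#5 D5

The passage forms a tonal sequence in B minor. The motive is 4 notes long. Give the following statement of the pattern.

B5 G5 A5 F#5

Unit = 4 notes; the statements start on C#5, E5, G5, moving up a 3rd each time.
Statement 4 starts on B5 and keeps the same diatonic contour: B5 G5 A5 F#5.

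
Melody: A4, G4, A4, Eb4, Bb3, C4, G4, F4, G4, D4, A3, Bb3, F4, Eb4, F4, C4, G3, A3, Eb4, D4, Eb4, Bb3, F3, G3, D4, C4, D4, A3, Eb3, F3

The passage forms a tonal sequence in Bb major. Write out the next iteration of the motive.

With a 6-note motive the entries are A4, G4, F4, Eb4, D4, each down a 2nd from the previous.
So cell 6 is C4 Bb3 C4 G3 D3 Eb3.

C4 Bb3 C4 G3 D3 Eb3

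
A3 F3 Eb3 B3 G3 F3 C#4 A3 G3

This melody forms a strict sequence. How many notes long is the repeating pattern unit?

3

9 notes total. Splitting into 3 groups of 3:
A3 F3 Eb3 | B3 G3 F3 | C#4 A3 G3
Each cell is the previous one up a 2nd — so the unit is 3 notes.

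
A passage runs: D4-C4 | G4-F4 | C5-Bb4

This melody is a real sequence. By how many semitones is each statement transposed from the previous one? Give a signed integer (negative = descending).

The 2-note cells begin on D4, G4, C5 — each up a 4th from the last.
D4→G4 is 67 − 62 = 5 semitones.

5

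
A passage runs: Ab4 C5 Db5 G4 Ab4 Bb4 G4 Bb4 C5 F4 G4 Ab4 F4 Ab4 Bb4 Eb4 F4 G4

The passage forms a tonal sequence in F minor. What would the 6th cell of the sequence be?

Taking 6-note groups, the heads are Ab4, G4, F4: the pattern moves down a 2nd.
Extending down a 2nd: Eb4 → Db4 → C4.
Statement 6 starts on C4 and keeps the same diatonic contour: C4 Eb4 F4 Bb3 C4 Db4.

C4 Eb4 F4 Bb3 C4 Db4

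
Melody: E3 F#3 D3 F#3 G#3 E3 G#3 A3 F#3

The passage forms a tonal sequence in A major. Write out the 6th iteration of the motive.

C#4 D4 B3

The 3-note cells begin on E3, F#3, G#3 — each up a 2nd from the last.
Extending up a 2nd: A3 → B3 → C#4.
Statement 6 starts on C#4 and keeps the same diatonic contour: C#4 D4 B3.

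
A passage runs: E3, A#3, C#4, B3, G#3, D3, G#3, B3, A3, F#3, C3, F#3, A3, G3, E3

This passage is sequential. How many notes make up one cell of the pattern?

5

15 notes total. Splitting into 3 groups of 5:
E3 A#3 C#4 B3 G#3 | D3 G#3 B3 A3 F#3 | C3 F#3 A3 G3 E3
That's a consistent down a 2nd shift per cell, and no other grouping gives one.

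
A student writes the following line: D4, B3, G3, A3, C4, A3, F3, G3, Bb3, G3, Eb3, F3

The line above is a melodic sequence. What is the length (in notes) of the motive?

4

Try groups of 4 (3 cells in 12 notes):
D4 B3 G3 A3 | C4 A3 F3 G3 | Bb3 G3 Eb3 F3
Each cell is the previous one down a 2nd — so the unit is 4 notes.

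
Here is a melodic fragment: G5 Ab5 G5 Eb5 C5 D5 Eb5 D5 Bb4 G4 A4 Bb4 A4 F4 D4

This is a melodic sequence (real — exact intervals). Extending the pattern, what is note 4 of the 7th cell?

A2

Grouping in 5s, the 4th note of each cell is Eb5, Bb4, F4.
Extending down a 4th: C4 → G3 → D3 → A2.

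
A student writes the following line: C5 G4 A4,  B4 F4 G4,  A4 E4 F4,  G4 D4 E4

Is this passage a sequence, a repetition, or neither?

Each 3-note cell is the previous one transposed down a 2nd.

sequence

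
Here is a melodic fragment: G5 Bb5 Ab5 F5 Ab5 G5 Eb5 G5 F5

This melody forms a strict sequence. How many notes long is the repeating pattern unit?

There are 9 notes; a 3-note unit gives 3 cells:
G5 Bb5 Ab5 | F5 Ab5 G5 | Eb5 G5 F5
Each cell is the previous one down a 2nd — so the unit is 3 notes.

3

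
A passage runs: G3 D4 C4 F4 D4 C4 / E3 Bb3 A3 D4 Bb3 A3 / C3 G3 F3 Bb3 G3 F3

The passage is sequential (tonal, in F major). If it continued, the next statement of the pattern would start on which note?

With a 6-note motive the entries are G3, E3, C3, each down a 3rd from the previous.
The next head, down a 3rd from C3, is A2.

A2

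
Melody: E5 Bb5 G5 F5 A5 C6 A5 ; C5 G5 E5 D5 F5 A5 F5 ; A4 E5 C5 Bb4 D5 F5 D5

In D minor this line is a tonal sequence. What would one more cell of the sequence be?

F4 C5 A4 G4 Bb4 D5 Bb4

The 7-note cells begin on E5, C5, A4 — each down a 3rd from the last.
So cell 4 is F4 C5 A4 G4 Bb4 D5 Bb4.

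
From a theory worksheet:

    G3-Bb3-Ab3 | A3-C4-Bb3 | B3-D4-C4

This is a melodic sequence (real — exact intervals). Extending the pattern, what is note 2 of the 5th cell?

F#4

With 3-note cells, note 2 of each statement runs Bb3, C4, D4.
Extending up a 2nd: E4 → F#4.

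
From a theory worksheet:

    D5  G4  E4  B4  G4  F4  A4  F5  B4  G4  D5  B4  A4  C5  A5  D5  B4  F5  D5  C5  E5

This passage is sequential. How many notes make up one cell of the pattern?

7

There are 21 notes; a 7-note unit gives 3 cells:
D5 G4 E4 B4 G4 F4 A4 | F5 B4 G4 D5 B4 A4 C5 | A5 D5 B4 F5 D5 C5 E5
That's a consistent up a 3rd shift per cell, and no other grouping gives one.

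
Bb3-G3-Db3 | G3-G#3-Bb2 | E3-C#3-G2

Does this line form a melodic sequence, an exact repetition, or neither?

neither

Note 2 of cell 2 is G#3; if this were a sequence it would be E3. No unit length gives a consistent transposition pattern.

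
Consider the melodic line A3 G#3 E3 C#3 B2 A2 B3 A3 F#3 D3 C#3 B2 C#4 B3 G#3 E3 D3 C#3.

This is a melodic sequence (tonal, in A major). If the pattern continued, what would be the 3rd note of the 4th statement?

A3

Grouping in 6s, the 3rd note of each cell is E3, F#3, G#3.
From G#3, up a 2nd gives A3.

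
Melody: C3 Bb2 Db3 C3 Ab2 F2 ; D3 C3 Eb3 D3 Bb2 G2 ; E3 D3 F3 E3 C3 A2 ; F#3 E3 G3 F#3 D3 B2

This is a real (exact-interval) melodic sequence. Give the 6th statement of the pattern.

A#3 G#3 B3 A#3 F#3 D#3

Unit = 6 notes; the statements start on C3, D3, E3, F#3, moving up a 2nd each time.
Carrying on: G#3 → A#3.
Statement 6 starts on A#3 and keeps the same exact contour: A#3 G#3 B3 A#3 F#3 D#3.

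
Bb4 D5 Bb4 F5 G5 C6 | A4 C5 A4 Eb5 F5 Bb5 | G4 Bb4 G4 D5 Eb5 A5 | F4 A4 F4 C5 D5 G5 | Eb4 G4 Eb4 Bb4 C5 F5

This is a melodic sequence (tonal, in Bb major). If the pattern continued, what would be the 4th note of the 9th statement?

Grouping in 6s, the 4th note of each cell is F5, Eb5, D5, C5, Bb4.
Extending down a 2nd: A4 → G4 → F4 → Eb4.

Eb4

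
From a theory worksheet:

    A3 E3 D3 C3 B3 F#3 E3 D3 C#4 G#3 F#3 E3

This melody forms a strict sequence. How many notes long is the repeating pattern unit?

4

12 notes total. Splitting into 3 groups of 4:
A3 E3 D3 C3 | B3 F#3 E3 D3 | C#4 G#3 F#3 E3
That's a consistent up a 2nd shift per cell, and no other grouping gives one.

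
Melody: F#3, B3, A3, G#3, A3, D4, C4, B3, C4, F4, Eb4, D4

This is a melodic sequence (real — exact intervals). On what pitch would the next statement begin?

Eb4

The 4-note cells begin on F#3, A3, C4 — each up a 3rd from the last.
The next head, up a 3rd from C4, is Eb4.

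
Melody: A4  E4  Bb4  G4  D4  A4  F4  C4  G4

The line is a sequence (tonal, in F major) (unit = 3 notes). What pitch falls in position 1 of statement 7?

Bb3

With 3-note cells, note 1 of each statement runs A4, G4, F4.
Extending down a 2nd: E4 → D4 → C4 → Bb3.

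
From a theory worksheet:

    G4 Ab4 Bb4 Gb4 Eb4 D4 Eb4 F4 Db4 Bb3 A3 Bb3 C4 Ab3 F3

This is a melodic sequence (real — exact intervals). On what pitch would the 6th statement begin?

Taking 5-note groups, the heads are G4, D4, A3: the pattern moves down a 4th.
Continuing: E3 → B2 → F#2. Statement 6 starts on F#2.

F#2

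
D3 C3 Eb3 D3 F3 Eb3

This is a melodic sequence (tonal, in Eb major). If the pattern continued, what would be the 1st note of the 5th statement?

Ab3

Grouping in 2s, the 1st note of each cell is D3, Eb3, F3.
Each moves up a 2nd. Continuing: G3 → Ab3.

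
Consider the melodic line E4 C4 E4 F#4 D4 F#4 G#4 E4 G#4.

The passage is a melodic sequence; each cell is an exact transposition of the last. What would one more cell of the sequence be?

Unit = 3 notes; the statements start on E4, F#4, G#4, moving up a 2nd each time.
From A#4 the exact shape gives A#4 F#4 A#4.

A#4 F#4 A#4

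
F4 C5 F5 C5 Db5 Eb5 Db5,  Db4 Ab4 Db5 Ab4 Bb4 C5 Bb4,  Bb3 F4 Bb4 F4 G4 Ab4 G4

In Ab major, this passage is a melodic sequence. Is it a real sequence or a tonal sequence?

Every note is diatonic to Ab major.
Cell 1 has +1 semitones from note 4 to 5, but cell 2 has +2 — the interval quality changes while the contour stays the same, which is the hallmark of a tonal sequence.

tonal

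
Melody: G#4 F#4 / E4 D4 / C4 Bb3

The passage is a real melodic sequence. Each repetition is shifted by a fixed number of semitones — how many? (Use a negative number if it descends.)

-4

Unit = 2 notes; the statements start on G#4, E4, C4, moving down a 3rd each time.
G#4→E4 is 64 − 68 = -4 semitones.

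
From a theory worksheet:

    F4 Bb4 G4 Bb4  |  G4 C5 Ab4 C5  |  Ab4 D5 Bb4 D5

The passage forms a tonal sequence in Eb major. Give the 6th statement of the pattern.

Taking 4-note groups, the heads are F4, G4, Ab4: the pattern moves up a 2nd.
Continuing the starts: Bb4 → C5 → D5.
From D5 the diatonic shape gives D5 G5 Eb5 G5.

D5 G5 Eb5 G5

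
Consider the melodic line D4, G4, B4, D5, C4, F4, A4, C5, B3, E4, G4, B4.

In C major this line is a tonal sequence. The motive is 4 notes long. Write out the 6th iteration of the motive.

F3 B3 D4 F4

The 4-note cells begin on D4, C4, B3 — each down a 2nd from the last.
Extending down a 2nd: A3 → G3 → F3.
So cell 6 is F3 B3 D4 F4.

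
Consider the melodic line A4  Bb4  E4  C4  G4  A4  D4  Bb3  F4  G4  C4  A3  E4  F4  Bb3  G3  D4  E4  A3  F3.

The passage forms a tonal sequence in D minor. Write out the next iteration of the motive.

Unit = 4 notes; the statements start on A4, G4, F4, E4, D4, moving down a 2nd each time.
Statement 6 starts on C4 and keeps the same diatonic contour: C4 D4 G3 E3.

C4 D4 G3 E3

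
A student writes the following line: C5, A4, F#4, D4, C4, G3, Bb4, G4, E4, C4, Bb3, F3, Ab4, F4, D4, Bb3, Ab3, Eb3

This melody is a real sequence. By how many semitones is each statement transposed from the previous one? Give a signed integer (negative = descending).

Unit = 6 notes; the statements start on C5, Bb4, Ab4, moving down a 2nd each time.
C5 to Bb4 spans -2 semitones.

-2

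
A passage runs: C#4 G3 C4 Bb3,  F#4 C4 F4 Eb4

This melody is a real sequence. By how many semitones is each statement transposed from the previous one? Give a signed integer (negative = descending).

5

Unit = 4 notes; the statements start on C#4, F#4, moving up a 4th each time.
C#4→F#4 is 66 − 61 = 5 semitones.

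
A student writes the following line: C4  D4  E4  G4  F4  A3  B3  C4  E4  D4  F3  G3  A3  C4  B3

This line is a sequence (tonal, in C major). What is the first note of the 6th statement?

G2

With a 5-note motive the entries are C4, A3, F3, each down a 3rd from the previous.
Extending the heads down a 3rd: D3 → B2 → G2.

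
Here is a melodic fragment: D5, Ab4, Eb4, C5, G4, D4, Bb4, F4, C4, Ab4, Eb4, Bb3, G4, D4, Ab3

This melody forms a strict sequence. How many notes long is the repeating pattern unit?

15 notes total. Splitting into 5 groups of 3:
D5 Ab4 Eb4 | C5 G4 D4 | Bb4 F4 C4 | Ab4 Eb4 Bb3 | G4 D4 Ab3
That's a consistent down a 2nd shift per cell, and no other grouping gives one.

3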